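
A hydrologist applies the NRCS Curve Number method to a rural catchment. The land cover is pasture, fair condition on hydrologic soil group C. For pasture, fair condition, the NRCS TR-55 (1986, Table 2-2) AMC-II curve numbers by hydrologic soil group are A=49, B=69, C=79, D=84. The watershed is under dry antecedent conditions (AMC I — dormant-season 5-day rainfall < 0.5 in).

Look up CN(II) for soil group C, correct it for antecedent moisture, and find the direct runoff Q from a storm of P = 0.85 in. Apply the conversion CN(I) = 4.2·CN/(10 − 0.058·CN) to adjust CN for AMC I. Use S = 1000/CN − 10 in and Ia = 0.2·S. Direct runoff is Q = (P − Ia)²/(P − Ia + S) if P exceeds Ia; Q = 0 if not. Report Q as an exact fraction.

Q = 0 in ≈ 0.000 in

NRCS table: pasture, fair condition, soil group C → CN(II) = 79
Dry (AMC I): CN(I) = 4.2·79/(10 − 0.058·79) = (1659/5)/(2709/500) = 7900/129 ≈ 61.240
Max retention: S = 1000/(7900/129) − 10 = 500/79 in (≈ 6.329 in)
Ia = 0.2·(500/79) = 100/79 in ≈ 1.266 in
P = 0.850 ≤ Ia = 1.266 in: entire storm abstracted, Q = 0.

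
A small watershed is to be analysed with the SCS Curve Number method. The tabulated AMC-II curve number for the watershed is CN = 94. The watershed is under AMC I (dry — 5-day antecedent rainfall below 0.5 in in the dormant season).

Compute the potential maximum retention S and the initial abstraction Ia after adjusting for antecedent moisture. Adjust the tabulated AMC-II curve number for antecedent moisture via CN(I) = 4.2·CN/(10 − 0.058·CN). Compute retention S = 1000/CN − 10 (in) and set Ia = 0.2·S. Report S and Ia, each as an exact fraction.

S = 500/329 in ≈ 1.520 in; Ia = 100/329 in ≈ 0.304 in

CN(I) from CN(II)=94: (4.2·94)/(10 − 0.058·94) = 32900/379 ≈ 86.807
Retention S: 1000/CN − 10 with CN=86.807 → S = 500/329 ≈ 1.520 in
Initial abstraction Ia = S/5 = (500/329)/5 = 100/329 ≈ 0.304 in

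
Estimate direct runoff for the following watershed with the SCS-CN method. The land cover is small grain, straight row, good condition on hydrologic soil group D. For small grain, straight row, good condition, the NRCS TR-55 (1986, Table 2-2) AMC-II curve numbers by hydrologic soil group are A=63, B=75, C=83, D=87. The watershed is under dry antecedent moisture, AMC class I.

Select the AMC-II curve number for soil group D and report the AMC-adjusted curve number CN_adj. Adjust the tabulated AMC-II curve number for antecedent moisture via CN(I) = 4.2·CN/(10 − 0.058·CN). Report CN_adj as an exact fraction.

NRCS table: small grain, straight row, good condition, soil group D → CN(II) = 87
Dry (AMC I): CN(I) = 4.2·87/(10 − 0.058·87) = (1827/5)/(2477/500) = 182700/2477 ≈ 73.759

CN_adj = 182700/2477 ≈ 73.759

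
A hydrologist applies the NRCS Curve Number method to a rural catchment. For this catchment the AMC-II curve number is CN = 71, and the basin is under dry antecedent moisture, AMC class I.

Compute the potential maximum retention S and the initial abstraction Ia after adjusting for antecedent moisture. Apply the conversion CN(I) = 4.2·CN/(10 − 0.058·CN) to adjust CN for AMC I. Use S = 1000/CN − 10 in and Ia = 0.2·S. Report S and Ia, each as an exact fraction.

Dry (AMC I): CN(I) = 4.2·71/(10 − 0.058·71) = (1491/5)/(2941/500) = 149100/2941 ≈ 50.697
Max retention: S = 1000/(149100/2941) − 10 = 14500/1491 in (≈ 9.725 in)
Ia = 0.2·(14500/1491) = 2900/1491 in ≈ 1.945 in

S = 14500/1491 in ≈ 9.725 in; Ia = 2900/1491 in ≈ 1.945 in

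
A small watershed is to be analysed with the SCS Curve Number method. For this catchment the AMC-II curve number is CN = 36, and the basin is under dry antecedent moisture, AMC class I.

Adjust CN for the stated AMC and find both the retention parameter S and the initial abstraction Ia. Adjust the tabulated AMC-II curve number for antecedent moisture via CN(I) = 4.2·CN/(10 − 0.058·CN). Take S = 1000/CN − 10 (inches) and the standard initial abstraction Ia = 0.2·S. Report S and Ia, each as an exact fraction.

S = 8000/189 in ≈ 42.328 in; Ia = 1600/189 in ≈ 8.466 in

Adjust CN=36 to AMC I: 4.2·36/(10 − 0.058·36) → (756/5) ÷ (989/125) = 18900/989 ≈ 19.110
Retention S: 1000/CN − 10 with CN=19.110 → S = 8000/189 ≈ 42.328 in
Ia = 0.2·(8000/189) = 1600/189 in ≈ 8.466 in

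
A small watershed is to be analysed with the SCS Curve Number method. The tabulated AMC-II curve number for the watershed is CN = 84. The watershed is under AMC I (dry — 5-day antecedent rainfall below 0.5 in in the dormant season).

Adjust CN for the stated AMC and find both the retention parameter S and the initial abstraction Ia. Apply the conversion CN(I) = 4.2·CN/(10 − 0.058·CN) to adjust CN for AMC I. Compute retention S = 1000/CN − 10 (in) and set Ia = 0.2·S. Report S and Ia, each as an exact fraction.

S = 2000/441 in ≈ 4.535 in; Ia = 400/441 in ≈ 0.907 in

CN(I) from CN(II)=84: (4.2·84)/(10 − 0.058·84) = 44100/641 ≈ 68.799
Max retention: S = 1000/(44100/641) − 10 = 2000/441 in (≈ 4.535 in)
Initial abstraction Ia = S/5 = (2000/441)/5 = 400/441 ≈ 0.907 in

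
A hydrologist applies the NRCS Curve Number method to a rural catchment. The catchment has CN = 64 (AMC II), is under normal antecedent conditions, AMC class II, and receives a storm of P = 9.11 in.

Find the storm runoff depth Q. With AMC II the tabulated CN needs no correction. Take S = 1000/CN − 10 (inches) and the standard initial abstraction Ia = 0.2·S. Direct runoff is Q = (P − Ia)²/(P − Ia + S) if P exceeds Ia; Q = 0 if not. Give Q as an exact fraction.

CN(II) = 64; AMC II needs no correction.
Max retention: S = 1000/64 − 10 = 45/8 in (≈ 5.625 in)
Ia = 0.2·(45/8) = 9/8 in ≈ 1.125 in
Excess rainfall: 9.110 − 1.125 = 7.985 in; P > Ia so Q > 0
Q = (1597/200)²/((1597/200) + 45/8) = (2550409/40000)/(1361/100) = 2550409/544400 in ≈ 4.685 in

Q = 2550409/544400 in ≈ 4.685 in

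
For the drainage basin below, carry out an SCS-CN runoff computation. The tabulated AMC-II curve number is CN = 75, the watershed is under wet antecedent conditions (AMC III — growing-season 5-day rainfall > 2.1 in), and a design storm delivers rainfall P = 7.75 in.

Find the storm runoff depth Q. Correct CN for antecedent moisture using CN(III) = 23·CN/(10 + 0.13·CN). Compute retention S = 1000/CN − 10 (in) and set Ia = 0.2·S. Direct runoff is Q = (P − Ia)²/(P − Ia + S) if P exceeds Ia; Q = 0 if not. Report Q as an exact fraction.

CN(III) from CN(II)=75: (23·75)/(10 + 0.13·75) = 6900/79 ≈ 87.342
S = 1000/(6900/79) − 10 = 100/69 in ≈ 1.449 in
Ia = 0.2S: 0.2·1.449 = 0.290 in (exactly 20/69)
P − Ia = 7.750 − 0.290 = 2059/276 ≈ 7.460 in (> 0, runoff occurs)
Q: (2059/276)² ÷ (2459/276) = 4239481/678684 in (≈ 6.247 in)

Q = 4239481/678684 in ≈ 6.247 in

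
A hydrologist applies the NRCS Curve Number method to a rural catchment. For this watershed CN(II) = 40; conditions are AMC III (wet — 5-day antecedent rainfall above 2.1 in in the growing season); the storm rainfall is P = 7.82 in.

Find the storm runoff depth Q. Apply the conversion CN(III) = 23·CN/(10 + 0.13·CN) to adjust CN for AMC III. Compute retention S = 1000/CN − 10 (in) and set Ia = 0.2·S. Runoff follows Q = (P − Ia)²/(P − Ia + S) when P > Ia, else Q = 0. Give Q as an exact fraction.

Q = 56145049/17241950 in ≈ 3.256 in

Wet (AMC III): CN(III) = 23·40/(10 + 0.13·40) = 920/(76/5) = 1150/19 ≈ 60.526
Max retention: S = 1000/(1150/19) − 10 = 150/23 in (≈ 6.522 in)
Initial abstraction Ia = S/5 = (150/23)/5 = 30/23 ≈ 1.304 in
P − Ia = 7.820 − 1.304 = 7493/1150 ≈ 6.516 in (> 0, runoff occurs)
Q = (7493/1150)²/((7493/1150) + 150/23) = (56145049/1322500)/(14993/1150) = 56145049/17241950 in ≈ 3.256 in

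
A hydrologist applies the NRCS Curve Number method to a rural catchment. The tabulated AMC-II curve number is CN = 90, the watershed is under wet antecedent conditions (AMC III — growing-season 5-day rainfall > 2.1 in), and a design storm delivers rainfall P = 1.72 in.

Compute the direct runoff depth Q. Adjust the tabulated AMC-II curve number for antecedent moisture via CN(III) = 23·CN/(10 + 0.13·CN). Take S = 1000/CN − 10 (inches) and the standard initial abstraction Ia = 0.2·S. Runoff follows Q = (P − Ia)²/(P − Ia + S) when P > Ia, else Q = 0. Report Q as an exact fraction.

Wet (AMC III): CN(III) = 23·90/(10 + 0.13·90) = 2070/(217/10) = 20700/217 ≈ 95.392
Retention S: 1000/CN − 10 with CN=95.392 → S = 100/207 ≈ 0.483 in
Ia = 0.2S: 0.2·0.483 = 0.097 in (exactly 20/207)
Excess rainfall: 1.720 − 0.097 = 1.623 in; P > Ia so Q > 0
Q: (8401/5175)² ÷ (10901/5175) = 70576801/56412675 in (≈ 1.251 in)

Q = 70576801/56412675 in ≈ 1.251 in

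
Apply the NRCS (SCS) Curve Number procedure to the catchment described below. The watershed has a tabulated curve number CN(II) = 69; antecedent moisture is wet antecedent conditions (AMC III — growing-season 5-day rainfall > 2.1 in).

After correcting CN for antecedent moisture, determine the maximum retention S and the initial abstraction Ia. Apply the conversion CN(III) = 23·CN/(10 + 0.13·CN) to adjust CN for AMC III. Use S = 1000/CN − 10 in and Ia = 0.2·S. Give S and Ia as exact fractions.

S = 3100/1587 in ≈ 1.953 in; Ia = 620/1587 in ≈ 0.391 in

Adjust CN=69 to AMC III: 23·69/(10 + 0.13·69) → 1587 ÷ (1897/100) = 158700/1897 ≈ 83.658
Max retention: S = 1000/(158700/1897) − 10 = 3100/1587 in (≈ 1.953 in)
Initial abstraction Ia = S/5 = (3100/1587)/5 = 620/1587 ≈ 0.391 in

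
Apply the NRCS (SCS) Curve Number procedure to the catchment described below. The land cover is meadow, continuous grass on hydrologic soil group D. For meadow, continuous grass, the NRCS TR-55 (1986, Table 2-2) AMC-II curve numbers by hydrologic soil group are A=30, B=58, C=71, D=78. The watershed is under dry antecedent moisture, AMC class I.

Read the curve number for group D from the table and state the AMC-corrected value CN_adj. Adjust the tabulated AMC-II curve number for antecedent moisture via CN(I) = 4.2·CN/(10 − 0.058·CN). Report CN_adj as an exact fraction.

CN_adj = 81900/1369 ≈ 59.825

NRCS table: meadow, continuous grass, soil group D → CN(II) = 78
CN(I) from CN(II)=78: (4.2·78)/(10 − 0.058·78) = 81900/1369 ≈ 59.825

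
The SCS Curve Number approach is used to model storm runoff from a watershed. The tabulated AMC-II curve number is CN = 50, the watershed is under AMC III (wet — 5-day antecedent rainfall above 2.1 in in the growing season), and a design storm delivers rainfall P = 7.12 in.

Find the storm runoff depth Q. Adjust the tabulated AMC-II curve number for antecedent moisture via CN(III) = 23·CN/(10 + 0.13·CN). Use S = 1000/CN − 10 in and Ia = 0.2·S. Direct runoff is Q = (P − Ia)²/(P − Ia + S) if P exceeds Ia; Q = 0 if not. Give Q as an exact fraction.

Adjust CN=50 to AMC III: 23·50/(10 + 0.13·50) → 1150 ÷ (33/2) = 2300/33 ≈ 69.697
Retention S: 1000/CN − 10 with CN=69.697 → S = 100/23 ≈ 4.348 in
Ia = 0.2·(100/23) = 20/23 in ≈ 0.870 in
P − Ia = 7.120 − 0.870 = 3594/575 ≈ 6.250 in (> 0, runoff occurs)
Q: (3594/575)² ÷ (6094/575) = 6458418/1752025 in (≈ 3.686 in)

Q = 6458418/1752025 in ≈ 3.686 in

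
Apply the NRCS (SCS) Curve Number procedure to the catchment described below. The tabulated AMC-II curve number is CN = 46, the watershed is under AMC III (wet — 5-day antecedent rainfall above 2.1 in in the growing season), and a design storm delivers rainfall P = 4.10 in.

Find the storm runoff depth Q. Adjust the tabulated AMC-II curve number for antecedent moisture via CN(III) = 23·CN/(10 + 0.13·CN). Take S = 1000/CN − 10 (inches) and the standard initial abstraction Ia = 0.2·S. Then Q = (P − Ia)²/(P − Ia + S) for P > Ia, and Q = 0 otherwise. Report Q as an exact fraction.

CN(III) from CN(II)=46: (23·46)/(10 + 0.13·46) = 52900/799 ≈ 66.208
Retention S: 1000/CN − 10 with CN=66.208 → S = 2700/529 ≈ 5.104 in
Ia = 0.2S: 0.2·5.104 = 1.021 in (exactly 540/529)
Excess rainfall: 4.100 − 1.021 = 3.079 in; P > Ia so Q > 0
Q = (16289/5290)²/((16289/5290) + 2700/529) = (265331521/27984100)/(43289/5290) = 265331521/228998810 in ≈ 1.159 in

Q = 265331521/228998810 in ≈ 1.159 in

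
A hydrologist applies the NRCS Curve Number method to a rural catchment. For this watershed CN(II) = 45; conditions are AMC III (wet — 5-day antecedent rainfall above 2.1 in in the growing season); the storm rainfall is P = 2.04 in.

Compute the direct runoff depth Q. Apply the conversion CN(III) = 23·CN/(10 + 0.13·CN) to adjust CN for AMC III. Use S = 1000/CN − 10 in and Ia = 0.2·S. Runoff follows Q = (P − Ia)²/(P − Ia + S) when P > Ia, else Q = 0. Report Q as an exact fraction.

CN(III) from CN(II)=45: (23·45)/(10 + 0.13·45) = 20700/317 ≈ 65.300
S = 1000/(20700/317) − 10 = 1100/207 in ≈ 5.314 in
Ia = 0.2S: 0.2·5.314 = 1.063 in (exactly 220/207)
Excess rainfall: 2.040 − 1.063 = 0.977 in; P > Ia so Q > 0
Runoff Q = (P−Ia)²/(P−Ia+S) = (0.977)²/(0.977+5.314) = 25573249/168482475 ≈ 0.152 in

Q = 25573249/168482475 in ≈ 0.152 in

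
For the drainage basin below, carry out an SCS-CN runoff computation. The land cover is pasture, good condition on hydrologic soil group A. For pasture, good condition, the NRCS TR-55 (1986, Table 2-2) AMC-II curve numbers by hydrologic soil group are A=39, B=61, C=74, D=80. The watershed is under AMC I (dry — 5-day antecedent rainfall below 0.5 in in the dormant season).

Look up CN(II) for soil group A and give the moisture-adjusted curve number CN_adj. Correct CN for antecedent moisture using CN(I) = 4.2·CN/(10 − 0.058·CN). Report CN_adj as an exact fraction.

CN_adj = 81900/3869 ≈ 21.168

NRCS table: pasture, good condition, soil group A → CN(II) = 39
Dry (AMC I): CN(I) = 4.2·39/(10 − 0.058·39) = (819/5)/(3869/500) = 81900/3869 ≈ 21.168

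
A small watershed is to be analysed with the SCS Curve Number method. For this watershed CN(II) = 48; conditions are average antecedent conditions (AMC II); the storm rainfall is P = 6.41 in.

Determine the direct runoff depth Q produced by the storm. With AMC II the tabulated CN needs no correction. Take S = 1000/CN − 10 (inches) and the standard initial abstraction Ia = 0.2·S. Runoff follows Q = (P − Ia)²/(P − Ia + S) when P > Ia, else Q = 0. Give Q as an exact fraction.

Q = 1620529/1356900 in ≈ 1.194 in

CN(II) = 48; AMC II needs no correction.
S = 1000/48 − 10 = 65/6 in ≈ 10.833 in
Initial abstraction Ia = S/5 = (65/6)/5 = 13/6 ≈ 2.167 in
P − Ia = 6.410 − 2.167 = 1273/300 ≈ 4.243 in (> 0, runoff occurs)
Runoff Q = (P−Ia)²/(P−Ia+S) = (4.243)²/(4.243+10.833) = 1620529/1356900 ≈ 1.194 in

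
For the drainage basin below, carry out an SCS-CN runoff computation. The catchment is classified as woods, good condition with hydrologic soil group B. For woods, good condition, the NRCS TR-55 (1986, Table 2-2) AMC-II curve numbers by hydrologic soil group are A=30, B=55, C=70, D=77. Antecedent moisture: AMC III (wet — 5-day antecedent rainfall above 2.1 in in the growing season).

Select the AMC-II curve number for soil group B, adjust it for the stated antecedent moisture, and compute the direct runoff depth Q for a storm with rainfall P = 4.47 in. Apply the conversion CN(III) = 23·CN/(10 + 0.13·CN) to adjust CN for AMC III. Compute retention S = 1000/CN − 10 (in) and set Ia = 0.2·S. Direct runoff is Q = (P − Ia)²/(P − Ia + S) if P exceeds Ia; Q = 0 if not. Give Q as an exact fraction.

Q = 3014099427/1560934100 in ≈ 1.931 in

NRCS table: woods, good condition, soil group B → CN(II) = 55
Adjust CN=55 to AMC III: 23·55/(10 + 0.13·55) → 1265 ÷ (343/20) = 25300/343 ≈ 73.761
Max retention: S = 1000/(25300/343) − 10 = 900/253 in (≈ 3.557 in)
Initial abstraction Ia = S/5 = (900/253)/5 = 180/253 ≈ 0.711 in
P − Ia = 4.470 − 0.711 = 95091/25300 ≈ 3.759 in (> 0, runoff occurs)
Runoff Q = (P−Ia)²/(P−Ia+S) = (3.759)²/(3.759+3.557) = 3014099427/1560934100 ≈ 1.931 in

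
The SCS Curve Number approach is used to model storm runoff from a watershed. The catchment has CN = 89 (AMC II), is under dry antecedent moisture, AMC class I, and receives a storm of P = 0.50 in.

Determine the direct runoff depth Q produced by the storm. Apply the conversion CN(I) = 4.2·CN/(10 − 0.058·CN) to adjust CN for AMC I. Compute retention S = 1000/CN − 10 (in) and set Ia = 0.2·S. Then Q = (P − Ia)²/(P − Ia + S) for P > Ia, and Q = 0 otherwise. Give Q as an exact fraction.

Q = 0 in ≈ 0.000 in

Adjust CN=89 to AMC I: 4.2·89/(10 − 0.058·89) → (1869/5) ÷ (2419/500) = 186900/2419 ≈ 77.263
Retention S: 1000/CN − 10 with CN=77.263 → S = 5500/1869 ≈ 2.943 in
Ia = 0.2·(5500/1869) = 1100/1869 in ≈ 0.589 in
P = 0.500 ≤ Ia = 0.589 in: entire storm abstracted, Q = 0.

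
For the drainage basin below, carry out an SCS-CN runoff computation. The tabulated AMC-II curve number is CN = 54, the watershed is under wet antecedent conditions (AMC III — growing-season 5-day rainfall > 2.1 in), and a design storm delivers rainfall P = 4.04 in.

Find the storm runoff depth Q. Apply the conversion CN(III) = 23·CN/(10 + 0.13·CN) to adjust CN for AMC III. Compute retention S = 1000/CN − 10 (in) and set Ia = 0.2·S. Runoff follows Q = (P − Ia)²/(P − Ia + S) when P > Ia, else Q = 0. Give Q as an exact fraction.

Adjust CN=54 to AMC III: 23·54/(10 + 0.13·54) → 1242 ÷ (851/50) = 2700/37 ≈ 72.973
Max retention: S = 1000/(2700/37) − 10 = 100/27 in (≈ 3.704 in)
Initial abstraction Ia = S/5 = (100/27)/5 = 20/27 ≈ 0.741 in
P − Ia = 4.040 − 0.741 = 2227/675 ≈ 3.299 in (> 0, runoff occurs)
Q = (2227/675)²/((2227/675) + 100/27) = (4959529/455625)/(4727/675) = 4959529/3190725 in ≈ 1.554 in

Q = 4959529/3190725 in ≈ 1.554 in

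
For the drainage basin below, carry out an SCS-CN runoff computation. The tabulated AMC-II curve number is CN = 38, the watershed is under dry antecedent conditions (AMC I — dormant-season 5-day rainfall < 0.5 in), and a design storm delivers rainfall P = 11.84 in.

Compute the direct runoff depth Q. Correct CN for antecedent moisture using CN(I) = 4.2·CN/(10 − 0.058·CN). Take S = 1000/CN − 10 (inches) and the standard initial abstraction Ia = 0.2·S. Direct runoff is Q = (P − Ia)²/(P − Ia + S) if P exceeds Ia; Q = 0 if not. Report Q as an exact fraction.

Q = 206085602/533792175 in ≈ 0.386 in

Adjust CN=38 to AMC I: 4.2·38/(10 − 0.058·38) → (798/5) ÷ (1949/250) = 39900/1949 ≈ 20.472
Max retention: S = 1000/(39900/1949) − 10 = 15500/399 in (≈ 38.847 in)
Ia = 0.2S: 0.2·38.847 = 7.769 in (exactly 3100/399)
Since P=11.840 > Ia=7.769: effective rainfall P−Ia = 40604/9975 in
Q = (40604/9975)²/((40604/9975) + 15500/399) = (1648684816/99500625)/(428104/9975) = 206085602/533792175 in ≈ 0.386 in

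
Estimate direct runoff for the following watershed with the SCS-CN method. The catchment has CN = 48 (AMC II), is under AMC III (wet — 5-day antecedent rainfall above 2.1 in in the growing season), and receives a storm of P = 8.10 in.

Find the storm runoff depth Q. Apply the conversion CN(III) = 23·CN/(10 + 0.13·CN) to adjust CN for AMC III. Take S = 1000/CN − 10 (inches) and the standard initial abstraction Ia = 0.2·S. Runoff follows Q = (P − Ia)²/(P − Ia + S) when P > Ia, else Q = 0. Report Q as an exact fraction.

Wet (AMC III): CN(III) = 23·48/(10 + 0.13·48) = 1104/(406/25) = 13800/203 ≈ 67.980
Max retention: S = 1000/(13800/203) − 10 = 325/69 in (≈ 4.710 in)
Initial abstraction Ia = S/5 = (325/69)/5 = 65/69 ≈ 0.942 in
Since P=8.100 > Ia=0.942: effective rainfall P−Ia = 4939/690 in
Runoff Q = (P−Ia)²/(P−Ia+S) = (7.158)²/(7.158+4.710) = 24393721/5650410 ≈ 4.317 in

Q = 24393721/5650410 in ≈ 4.317 in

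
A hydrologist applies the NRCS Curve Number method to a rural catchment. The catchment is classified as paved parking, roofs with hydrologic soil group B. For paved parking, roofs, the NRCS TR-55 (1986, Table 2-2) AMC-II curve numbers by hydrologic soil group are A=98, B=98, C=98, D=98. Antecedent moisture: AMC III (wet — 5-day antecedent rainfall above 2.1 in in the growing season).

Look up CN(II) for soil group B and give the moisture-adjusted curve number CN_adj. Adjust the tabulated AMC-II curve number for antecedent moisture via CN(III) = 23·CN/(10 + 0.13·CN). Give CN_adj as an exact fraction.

NRCS table: paved parking, roofs, soil group B → CN(II) = 98
Wet (AMC III): CN(III) = 23·98/(10 + 0.13·98) = 2254/(1137/50) = 112700/1137 ≈ 99.120

CN_adj = 112700/1137 ≈ 99.120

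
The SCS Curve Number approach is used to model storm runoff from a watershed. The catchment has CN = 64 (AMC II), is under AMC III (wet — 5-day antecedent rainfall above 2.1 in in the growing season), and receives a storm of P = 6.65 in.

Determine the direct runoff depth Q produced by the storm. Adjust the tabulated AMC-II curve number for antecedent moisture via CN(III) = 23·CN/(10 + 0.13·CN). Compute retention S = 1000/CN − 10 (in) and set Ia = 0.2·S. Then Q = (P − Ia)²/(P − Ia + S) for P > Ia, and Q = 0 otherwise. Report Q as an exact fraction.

Q = 2007889/455285 in ≈ 4.410 in

Wet (AMC III): CN(III) = 23·64/(10 + 0.13·64) = 1472/(458/25) = 18400/229 ≈ 80.349
Retention S: 1000/CN − 10 with CN=80.349 → S = 225/92 ≈ 2.446 in
Initial abstraction Ia = S/5 = (225/92)/5 = 45/92 ≈ 0.489 in
P − Ia = 6.650 − 0.489 = 1417/230 ≈ 6.161 in (> 0, runoff occurs)
Q: (1417/230)² ÷ (3959/460) = 2007889/455285 in (≈ 4.410 in)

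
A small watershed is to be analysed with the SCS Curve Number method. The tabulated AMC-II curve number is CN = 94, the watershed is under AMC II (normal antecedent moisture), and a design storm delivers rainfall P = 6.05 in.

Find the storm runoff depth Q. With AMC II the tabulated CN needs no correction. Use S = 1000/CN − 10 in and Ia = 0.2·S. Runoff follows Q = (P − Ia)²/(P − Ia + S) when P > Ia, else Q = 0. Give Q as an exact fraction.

Q = 30991489/5796980 in ≈ 5.346 in

Average conditions: CN = 94 (no AMC adjustment).
Max retention: S = 1000/94 − 10 = 30/47 in (≈ 0.638 in)
Ia = 0.2S: 0.2·0.638 = 0.128 in (exactly 6/47)
Since P=6.050 > Ia=0.128: effective rainfall P−Ia = 5567/940 in
Q = (5567/940)²/((5567/940) + 30/47) = (30991489/883600)/(6167/940) = 30991489/5796980 in ≈ 5.346 in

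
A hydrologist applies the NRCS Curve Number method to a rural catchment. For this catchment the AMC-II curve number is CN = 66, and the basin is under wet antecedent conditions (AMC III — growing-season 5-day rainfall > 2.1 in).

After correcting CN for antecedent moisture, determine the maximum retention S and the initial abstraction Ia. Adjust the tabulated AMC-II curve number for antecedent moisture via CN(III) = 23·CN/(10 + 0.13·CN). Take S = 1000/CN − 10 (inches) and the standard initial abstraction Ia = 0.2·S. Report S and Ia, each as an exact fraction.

Wet (AMC III): CN(III) = 23·66/(10 + 0.13·66) = 1518/(929/50) = 75900/929 ≈ 81.701
Retention S: 1000/CN − 10 with CN=81.701 → S = 1700/759 ≈ 2.240 in
Ia = 0.2S: 0.2·2.240 = 0.448 in (exactly 340/759)

S = 1700/759 in ≈ 2.240 in; Ia = 340/759 in ≈ 0.448 in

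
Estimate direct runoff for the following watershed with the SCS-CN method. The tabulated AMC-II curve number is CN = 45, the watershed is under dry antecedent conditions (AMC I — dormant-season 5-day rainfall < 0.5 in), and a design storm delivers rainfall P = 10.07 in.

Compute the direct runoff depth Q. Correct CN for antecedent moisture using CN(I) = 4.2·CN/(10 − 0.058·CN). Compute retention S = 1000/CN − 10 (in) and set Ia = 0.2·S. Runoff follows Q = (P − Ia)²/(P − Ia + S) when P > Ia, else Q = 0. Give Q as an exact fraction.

Adjust CN=45 to AMC I: 4.2·45/(10 − 0.058·45) → 189 ÷ (739/100) = 18900/739 ≈ 25.575
S = 1000/(18900/739) − 10 = 5500/189 in ≈ 29.101 in
Initial abstraction Ia = S/5 = (5500/189)/5 = 1100/189 ≈ 5.820 in
P − Ia = 10.070 − 5.820 = 80323/18900 ≈ 4.250 in (> 0, runoff occurs)
Runoff Q = (P−Ia)²/(P−Ia+S) = (4.250)²/(4.250+29.101) = 6451784329/11913104700 ≈ 0.542 in

Q = 6451784329/11913104700 in ≈ 0.542 in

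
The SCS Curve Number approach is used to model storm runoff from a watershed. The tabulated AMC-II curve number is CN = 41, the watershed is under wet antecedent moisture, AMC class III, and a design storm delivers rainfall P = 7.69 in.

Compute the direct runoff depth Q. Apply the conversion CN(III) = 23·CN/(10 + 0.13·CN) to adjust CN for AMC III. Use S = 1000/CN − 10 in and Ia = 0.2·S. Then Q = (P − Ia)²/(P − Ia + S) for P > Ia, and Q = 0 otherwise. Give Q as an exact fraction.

CN(III) from CN(II)=41: (23·41)/(10 + 0.13·41) = 94300/1533 ≈ 61.513
Retention S: 1000/CN − 10 with CN=61.513 → S = 5900/943 ≈ 6.257 in
Ia = 0.2·(5900/943) = 1180/943 in ≈ 1.251 in
Excess rainfall: 7.690 − 1.251 = 6.439 in; P > Ia so Q > 0
Q = (607167/94300)²/((607167/94300) + 5900/943) = (368651765889/8892490000)/(1197167/94300) = 368651765889/112892848100 in ≈ 3.266 in

Q = 368651765889/112892848100 in ≈ 3.266 in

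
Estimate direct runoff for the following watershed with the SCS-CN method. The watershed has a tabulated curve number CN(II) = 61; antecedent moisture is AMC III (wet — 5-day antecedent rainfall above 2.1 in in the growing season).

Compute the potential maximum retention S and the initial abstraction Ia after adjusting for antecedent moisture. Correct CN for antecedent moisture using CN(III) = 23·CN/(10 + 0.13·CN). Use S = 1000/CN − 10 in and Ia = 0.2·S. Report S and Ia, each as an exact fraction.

Adjust CN=61 to AMC III: 23·61/(10 + 0.13·61) → 1403 ÷ (1793/100) = 140300/1793 ≈ 78.249
Retention S: 1000/CN − 10 with CN=78.249 → S = 3900/1403 ≈ 2.780 in
Ia = 0.2S: 0.2·2.780 = 0.556 in (exactly 780/1403)

S = 3900/1403 in ≈ 2.780 in; Ia = 780/1403 in ≈ 0.556 in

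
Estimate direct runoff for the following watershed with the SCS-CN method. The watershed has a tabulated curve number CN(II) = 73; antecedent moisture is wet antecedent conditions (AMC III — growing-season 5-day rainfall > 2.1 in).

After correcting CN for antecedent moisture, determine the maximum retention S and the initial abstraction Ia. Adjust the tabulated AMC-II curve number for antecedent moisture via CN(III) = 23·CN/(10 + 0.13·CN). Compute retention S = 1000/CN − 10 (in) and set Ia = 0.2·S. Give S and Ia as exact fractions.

S = 2700/1679 in ≈ 1.608 in; Ia = 540/1679 in ≈ 0.322 in

CN(III) from CN(II)=73: (23·73)/(10 + 0.13·73) = 167900/1949 ≈ 86.147
Max retention: S = 1000/(167900/1949) − 10 = 2700/1679 in (≈ 1.608 in)
Ia = 0.2·(2700/1679) = 540/1679 in ≈ 0.322 in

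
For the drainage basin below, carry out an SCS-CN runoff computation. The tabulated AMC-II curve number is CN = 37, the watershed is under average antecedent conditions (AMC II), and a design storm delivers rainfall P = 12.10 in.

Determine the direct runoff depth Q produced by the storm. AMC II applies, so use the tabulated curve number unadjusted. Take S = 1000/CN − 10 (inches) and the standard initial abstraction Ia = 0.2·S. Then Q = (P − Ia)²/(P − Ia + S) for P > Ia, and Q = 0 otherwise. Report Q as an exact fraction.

Average conditions: CN = 37 (no AMC adjustment).
Max retention: S = 1000/37 − 10 = 630/37 in (≈ 17.027 in)
Initial abstraction Ia = S/5 = (630/37)/5 = 126/37 ≈ 3.405 in
Excess rainfall: 12.100 − 3.405 = 8.695 in; P > Ia so Q > 0
Q: (3217/370)² ÷ (9517/370) = 10349089/3521290 in (≈ 2.939 in)

Q = 10349089/3521290 in ≈ 2.939 in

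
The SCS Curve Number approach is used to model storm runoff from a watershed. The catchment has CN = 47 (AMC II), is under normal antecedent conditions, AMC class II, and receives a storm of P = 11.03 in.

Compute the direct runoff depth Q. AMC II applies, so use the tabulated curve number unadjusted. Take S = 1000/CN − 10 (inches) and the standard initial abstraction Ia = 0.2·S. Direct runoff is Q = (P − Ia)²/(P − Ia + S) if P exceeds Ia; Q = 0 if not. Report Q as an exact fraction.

CN(II) = 47; AMC II needs no correction.
S = 1000/47 − 10 = 530/47 in ≈ 11.277 in
Initial abstraction Ia = S/5 = (530/47)/5 = 106/47 ≈ 2.255 in
Since P=11.030 > Ia=2.255: effective rainfall P−Ia = 41241/4700 in
Runoff Q = (P−Ia)²/(P−Ia+S) = (8.775)²/(8.775+11.277) = 1700820081/442932700 ≈ 3.840 in

Q = 1700820081/442932700 in ≈ 3.840 in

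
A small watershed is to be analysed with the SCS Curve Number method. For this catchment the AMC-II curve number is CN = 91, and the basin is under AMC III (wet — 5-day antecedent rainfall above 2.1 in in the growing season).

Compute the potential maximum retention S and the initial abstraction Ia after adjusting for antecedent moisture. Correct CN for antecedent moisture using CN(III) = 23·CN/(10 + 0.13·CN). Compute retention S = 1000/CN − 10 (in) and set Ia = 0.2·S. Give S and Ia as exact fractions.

CN(III) from CN(II)=91: (23·91)/(10 + 0.13·91) = 209300/2183 ≈ 95.877
S = 1000/(209300/2183) − 10 = 900/2093 in ≈ 0.430 in
Ia = 0.2S: 0.2·0.430 = 0.086 in (exactly 180/2093)

S = 900/2093 in ≈ 0.430 in; Ia = 180/2093 in ≈ 0.086 in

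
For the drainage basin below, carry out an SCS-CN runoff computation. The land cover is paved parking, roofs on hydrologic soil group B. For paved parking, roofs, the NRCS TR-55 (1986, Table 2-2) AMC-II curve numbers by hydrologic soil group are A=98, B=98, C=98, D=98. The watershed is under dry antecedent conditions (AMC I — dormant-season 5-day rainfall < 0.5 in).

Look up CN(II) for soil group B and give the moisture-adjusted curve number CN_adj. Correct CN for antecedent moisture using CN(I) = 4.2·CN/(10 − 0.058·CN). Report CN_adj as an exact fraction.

NRCS table: paved parking, roofs, soil group B → CN(II) = 98
CN(I) from CN(II)=98: (4.2·98)/(10 − 0.058·98) = 102900/1079 ≈ 95.366

CN_adj = 102900/1079 ≈ 95.366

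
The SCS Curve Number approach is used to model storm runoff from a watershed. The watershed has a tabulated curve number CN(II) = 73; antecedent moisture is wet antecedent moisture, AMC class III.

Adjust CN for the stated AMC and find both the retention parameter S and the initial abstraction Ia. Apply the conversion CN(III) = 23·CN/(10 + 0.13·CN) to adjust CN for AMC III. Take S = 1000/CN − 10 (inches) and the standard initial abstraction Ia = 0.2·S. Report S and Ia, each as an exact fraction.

S = 2700/1679 in ≈ 1.608 in; Ia = 540/1679 in ≈ 0.322 in

Adjust CN=73 to AMC III: 23·73/(10 + 0.13·73) → 1679 ÷ (1949/100) = 167900/1949 ≈ 86.147
S = 1000/(167900/1949) − 10 = 2700/1679 in ≈ 1.608 in
Ia = 0.2·(2700/1679) = 540/1679 in ≈ 0.322 in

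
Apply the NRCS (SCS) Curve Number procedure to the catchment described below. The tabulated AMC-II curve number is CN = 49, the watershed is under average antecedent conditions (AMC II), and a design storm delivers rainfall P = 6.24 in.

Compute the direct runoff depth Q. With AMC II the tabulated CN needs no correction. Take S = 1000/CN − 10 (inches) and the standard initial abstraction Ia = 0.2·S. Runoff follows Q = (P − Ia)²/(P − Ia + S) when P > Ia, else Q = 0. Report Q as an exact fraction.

Q = 2162403/1821575 in ≈ 1.187 in

Average conditions: CN = 49 (no AMC adjustment).
Retention S: 1000/CN − 10 with CN=49.000 → S = 510/49 ≈ 10.408 in
Initial abstraction Ia = S/5 = (510/49)/5 = 102/49 ≈ 2.082 in
P − Ia = 6.240 − 2.082 = 5094/1225 ≈ 4.158 in (> 0, runoff occurs)
Q = (5094/1225)²/((5094/1225) + 510/49) = (25948836/1500625)/(17844/1225) = 2162403/1821575 in ≈ 1.187 in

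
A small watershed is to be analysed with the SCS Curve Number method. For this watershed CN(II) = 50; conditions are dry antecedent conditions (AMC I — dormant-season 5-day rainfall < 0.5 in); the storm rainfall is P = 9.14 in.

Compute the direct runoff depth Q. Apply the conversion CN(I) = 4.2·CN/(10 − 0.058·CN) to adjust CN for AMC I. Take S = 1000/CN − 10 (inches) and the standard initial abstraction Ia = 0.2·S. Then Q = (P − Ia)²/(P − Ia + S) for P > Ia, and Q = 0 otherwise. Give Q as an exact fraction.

Dry (AMC I): CN(I) = 4.2·50/(10 − 0.058·50) = 210/(71/10) = 2100/71 ≈ 29.577
Retention S: 1000/CN − 10 with CN=29.577 → S = 500/21 ≈ 23.810 in
Initial abstraction Ia = S/5 = (500/21)/5 = 100/21 ≈ 4.762 in
Excess rainfall: 9.140 − 4.762 = 4.378 in; P > Ia so Q > 0
Runoff Q = (P−Ia)²/(P−Ia+S) = (4.378)²/(4.378+23.810) = 21132409/31076850 ≈ 0.680 in

Q = 21132409/31076850 in ≈ 0.680 in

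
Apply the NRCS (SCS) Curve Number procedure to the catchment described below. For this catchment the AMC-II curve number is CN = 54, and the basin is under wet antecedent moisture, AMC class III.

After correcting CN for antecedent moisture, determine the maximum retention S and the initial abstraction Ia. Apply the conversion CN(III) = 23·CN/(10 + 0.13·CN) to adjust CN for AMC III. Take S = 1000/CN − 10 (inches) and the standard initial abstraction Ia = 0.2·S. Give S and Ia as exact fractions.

Adjust CN=54 to AMC III: 23·54/(10 + 0.13·54) → 1242 ÷ (851/50) = 2700/37 ≈ 72.973
S = 1000/(2700/37) − 10 = 100/27 in ≈ 3.704 in
Initial abstraction Ia = S/5 = (100/27)/5 = 20/27 ≈ 0.741 in

S = 100/27 in ≈ 3.704 in; Ia = 20/27 in ≈ 0.741 in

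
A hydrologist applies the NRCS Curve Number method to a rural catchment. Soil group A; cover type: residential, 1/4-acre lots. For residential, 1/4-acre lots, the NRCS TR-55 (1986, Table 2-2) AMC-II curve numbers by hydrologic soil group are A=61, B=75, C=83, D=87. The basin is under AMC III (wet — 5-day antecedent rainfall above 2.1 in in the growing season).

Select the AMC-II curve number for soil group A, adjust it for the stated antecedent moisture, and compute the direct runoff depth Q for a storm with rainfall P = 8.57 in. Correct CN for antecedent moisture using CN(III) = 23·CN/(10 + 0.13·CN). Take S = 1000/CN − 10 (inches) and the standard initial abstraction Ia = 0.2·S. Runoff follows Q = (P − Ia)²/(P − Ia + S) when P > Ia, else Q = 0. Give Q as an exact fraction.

Q = 1264210145641/212466251300 in ≈ 5.950 in

NRCS table: residential, 1/4-acre lots, soil group A → CN(II) = 61
Wet (AMC III): CN(III) = 23·61/(10 + 0.13·61) = 1403/(1793/100) = 140300/1793 ≈ 78.249
Retention S: 1000/CN − 10 with CN=78.249 → S = 3900/1403 ≈ 2.780 in
Initial abstraction Ia = S/5 = (3900/1403)/5 = 780/1403 ≈ 0.556 in
Excess rainfall: 8.570 − 0.556 = 8.014 in; P > Ia so Q > 0
Q = (1124371/140300)²/((1124371/140300) + 3900/1403) = (1264210145641/19684090000)/(1514371/140300) = 1264210145641/212466251300 in ≈ 5.950 in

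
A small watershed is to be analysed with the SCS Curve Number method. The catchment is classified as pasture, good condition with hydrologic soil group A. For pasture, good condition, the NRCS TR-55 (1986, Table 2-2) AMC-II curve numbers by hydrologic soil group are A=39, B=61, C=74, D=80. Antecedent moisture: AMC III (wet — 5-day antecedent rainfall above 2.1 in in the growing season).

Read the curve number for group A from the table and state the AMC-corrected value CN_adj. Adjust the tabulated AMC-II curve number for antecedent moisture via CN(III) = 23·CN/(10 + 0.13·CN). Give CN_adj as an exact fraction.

NRCS table: pasture, good condition, soil group A → CN(II) = 39
Wet (AMC III): CN(III) = 23·39/(10 + 0.13·39) = 897/(1507/100) = 89700/1507 ≈ 59.522

CN_adj = 89700/1507 ≈ 59.522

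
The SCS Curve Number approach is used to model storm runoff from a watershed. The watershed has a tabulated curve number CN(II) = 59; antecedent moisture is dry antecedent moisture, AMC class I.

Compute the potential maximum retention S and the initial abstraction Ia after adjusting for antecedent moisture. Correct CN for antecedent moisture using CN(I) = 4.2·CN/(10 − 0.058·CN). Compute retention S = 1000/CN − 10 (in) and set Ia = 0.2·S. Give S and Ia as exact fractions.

S = 20500/1239 in ≈ 16.546 in; Ia = 4100/1239 in ≈ 3.309 in

CN(I) from CN(II)=59: (4.2·59)/(10 − 0.058·59) = 123900/3289 ≈ 37.671
S = 1000/(123900/3289) − 10 = 20500/1239 in ≈ 16.546 in
Ia = 0.2S: 0.2·16.546 = 3.309 in (exactly 4100/1239)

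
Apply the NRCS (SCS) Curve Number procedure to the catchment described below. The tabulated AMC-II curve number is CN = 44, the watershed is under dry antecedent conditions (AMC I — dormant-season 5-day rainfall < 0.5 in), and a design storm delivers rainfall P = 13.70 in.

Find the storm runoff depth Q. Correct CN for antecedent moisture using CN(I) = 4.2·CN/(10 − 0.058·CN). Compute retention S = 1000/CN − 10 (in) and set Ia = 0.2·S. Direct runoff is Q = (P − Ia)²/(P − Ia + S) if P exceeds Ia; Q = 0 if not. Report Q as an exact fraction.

Adjust CN=44 to AMC I: 4.2·44/(10 − 0.058·44) → (924/5) ÷ (931/125) = 3300/133 ≈ 24.812
Retention S: 1000/CN − 10 with CN=24.812 → S = 1000/33 ≈ 30.303 in
Ia = 0.2·(1000/33) = 200/33 in ≈ 6.061 in
P − Ia = 13.700 − 6.061 = 2521/330 ≈ 7.639 in (> 0, runoff occurs)
Q = (2521/330)²/((2521/330) + 1000/33) = (6355441/108900)/(12521/330) = 6355441/4131930 in ≈ 1.538 in

Q = 6355441/4131930 in ≈ 1.538 in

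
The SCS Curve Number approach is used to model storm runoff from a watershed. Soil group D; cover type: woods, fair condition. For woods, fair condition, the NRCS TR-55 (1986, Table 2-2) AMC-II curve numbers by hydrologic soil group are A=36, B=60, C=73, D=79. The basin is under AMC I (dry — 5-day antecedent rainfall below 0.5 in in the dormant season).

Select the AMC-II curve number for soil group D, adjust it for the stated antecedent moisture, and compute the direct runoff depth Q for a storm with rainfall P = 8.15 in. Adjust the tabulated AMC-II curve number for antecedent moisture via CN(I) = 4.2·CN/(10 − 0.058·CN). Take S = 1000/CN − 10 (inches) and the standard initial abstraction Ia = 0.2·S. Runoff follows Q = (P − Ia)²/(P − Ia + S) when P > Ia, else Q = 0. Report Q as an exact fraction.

NRCS table: woods, fair condition, soil group D → CN(II) = 79
Adjust CN=79 to AMC I: 4.2·79/(10 − 0.058·79) → (1659/5) ÷ (2709/500) = 7900/129 ≈ 61.240
S = 1000/(7900/129) − 10 = 500/79 in ≈ 6.329 in
Ia = 0.2·(500/79) = 100/79 in ≈ 1.266 in
Excess rainfall: 8.150 − 1.266 = 6.884 in; P > Ia so Q > 0
Q = (10877/1580)²/((10877/1580) + 500/79) = (118309129/2496400)/(20877/1580) = 118309129/32985660 in ≈ 3.587 in

Q = 118309129/32985660 in ≈ 3.587 in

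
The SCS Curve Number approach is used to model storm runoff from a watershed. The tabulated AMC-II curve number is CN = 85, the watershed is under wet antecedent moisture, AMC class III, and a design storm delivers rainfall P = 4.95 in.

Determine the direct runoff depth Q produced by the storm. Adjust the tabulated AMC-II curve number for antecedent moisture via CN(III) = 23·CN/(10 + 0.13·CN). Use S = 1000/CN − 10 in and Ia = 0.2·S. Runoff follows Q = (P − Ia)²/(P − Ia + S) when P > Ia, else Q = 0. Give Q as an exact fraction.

Wet (AMC III): CN(III) = 23·85/(10 + 0.13·85) = 1955/(421/20) = 39100/421 ≈ 92.874
Max retention: S = 1000/(39100/421) − 10 = 300/391 in (≈ 0.767 in)
Ia = 0.2·(300/391) = 60/391 in ≈ 0.153 in
P − Ia = 4.950 − 0.153 = 37509/7820 ≈ 4.797 in (> 0, runoff occurs)
Runoff Q = (P−Ia)²/(P−Ia+S) = (4.797)²/(4.797+0.767) = 468975027/113413460 ≈ 4.135 in

Q = 468975027/113413460 in ≈ 4.135 in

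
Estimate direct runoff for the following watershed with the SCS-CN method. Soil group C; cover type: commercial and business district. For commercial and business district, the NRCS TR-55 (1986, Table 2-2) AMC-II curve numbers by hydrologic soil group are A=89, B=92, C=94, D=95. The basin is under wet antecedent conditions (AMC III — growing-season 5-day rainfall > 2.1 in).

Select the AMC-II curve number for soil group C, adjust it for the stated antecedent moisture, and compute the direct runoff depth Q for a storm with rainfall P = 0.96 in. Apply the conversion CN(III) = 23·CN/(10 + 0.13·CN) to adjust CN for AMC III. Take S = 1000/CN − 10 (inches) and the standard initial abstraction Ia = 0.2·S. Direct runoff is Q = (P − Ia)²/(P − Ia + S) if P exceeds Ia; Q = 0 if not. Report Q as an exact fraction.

Q = 24896214/35970275 in ≈ 0.692 in

NRCS table: commercial and business district, soil group C → CN(II) = 94
Adjust CN=94 to AMC III: 23·94/(10 + 0.13·94) → 2162 ÷ (1111/50) = 108100/1111 ≈ 97.300
Retention S: 1000/CN − 10 with CN=97.300 → S = 300/1081 ≈ 0.278 in
Ia = 0.2S: 0.2·0.278 = 0.056 in (exactly 60/1081)
Excess rainfall: 0.960 − 0.056 = 0.904 in; P > Ia so Q > 0
Runoff Q = (P−Ia)²/(P−Ia+S) = (0.904)²/(0.904+0.278) = 24896214/35970275 ≈ 0.692 in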